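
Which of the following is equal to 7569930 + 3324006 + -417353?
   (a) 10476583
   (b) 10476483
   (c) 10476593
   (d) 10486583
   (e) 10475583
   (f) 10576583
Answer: a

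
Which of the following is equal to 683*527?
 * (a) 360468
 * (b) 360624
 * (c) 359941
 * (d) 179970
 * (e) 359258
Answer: c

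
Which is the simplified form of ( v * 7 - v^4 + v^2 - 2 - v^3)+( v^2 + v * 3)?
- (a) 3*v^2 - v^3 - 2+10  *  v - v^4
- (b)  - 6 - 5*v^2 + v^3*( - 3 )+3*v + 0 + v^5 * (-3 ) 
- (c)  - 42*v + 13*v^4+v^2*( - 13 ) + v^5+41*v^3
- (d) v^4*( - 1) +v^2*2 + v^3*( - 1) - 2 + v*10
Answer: d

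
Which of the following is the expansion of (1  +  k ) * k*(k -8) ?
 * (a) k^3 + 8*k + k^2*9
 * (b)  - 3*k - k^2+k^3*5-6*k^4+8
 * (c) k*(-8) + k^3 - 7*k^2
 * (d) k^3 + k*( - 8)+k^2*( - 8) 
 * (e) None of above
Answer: c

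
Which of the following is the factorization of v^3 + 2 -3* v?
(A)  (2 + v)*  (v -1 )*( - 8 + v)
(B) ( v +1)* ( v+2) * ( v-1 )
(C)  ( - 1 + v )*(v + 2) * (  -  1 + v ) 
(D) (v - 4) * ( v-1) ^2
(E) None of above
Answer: C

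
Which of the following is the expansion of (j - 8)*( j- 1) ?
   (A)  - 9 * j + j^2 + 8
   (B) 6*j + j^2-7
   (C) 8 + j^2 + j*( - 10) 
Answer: A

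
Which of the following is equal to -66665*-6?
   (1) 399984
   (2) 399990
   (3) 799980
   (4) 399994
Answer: 2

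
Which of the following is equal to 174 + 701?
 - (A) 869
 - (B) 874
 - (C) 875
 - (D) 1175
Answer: C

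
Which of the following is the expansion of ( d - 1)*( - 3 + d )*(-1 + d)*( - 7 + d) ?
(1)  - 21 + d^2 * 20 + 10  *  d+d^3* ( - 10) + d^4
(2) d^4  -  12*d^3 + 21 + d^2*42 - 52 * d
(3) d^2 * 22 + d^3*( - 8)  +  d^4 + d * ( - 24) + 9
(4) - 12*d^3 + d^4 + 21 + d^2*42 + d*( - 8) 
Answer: 2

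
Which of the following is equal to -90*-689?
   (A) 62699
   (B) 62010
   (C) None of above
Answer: B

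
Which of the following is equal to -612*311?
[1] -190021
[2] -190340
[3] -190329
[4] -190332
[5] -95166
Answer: 4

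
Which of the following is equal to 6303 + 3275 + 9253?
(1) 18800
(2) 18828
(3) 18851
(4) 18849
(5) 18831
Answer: 5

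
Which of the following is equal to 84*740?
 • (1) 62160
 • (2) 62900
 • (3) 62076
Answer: 1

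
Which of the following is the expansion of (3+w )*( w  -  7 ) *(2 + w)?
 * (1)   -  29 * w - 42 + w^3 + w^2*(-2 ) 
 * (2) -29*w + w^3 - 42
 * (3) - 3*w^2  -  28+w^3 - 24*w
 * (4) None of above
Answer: 1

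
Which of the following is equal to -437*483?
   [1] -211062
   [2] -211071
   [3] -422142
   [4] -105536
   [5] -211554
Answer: 2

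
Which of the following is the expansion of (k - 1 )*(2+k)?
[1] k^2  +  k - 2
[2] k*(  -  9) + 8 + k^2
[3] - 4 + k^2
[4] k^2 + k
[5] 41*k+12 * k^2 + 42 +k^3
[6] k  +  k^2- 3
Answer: 1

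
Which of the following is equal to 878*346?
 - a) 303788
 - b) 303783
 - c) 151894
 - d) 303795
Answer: a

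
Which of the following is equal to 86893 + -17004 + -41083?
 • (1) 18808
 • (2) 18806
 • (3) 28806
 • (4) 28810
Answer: 3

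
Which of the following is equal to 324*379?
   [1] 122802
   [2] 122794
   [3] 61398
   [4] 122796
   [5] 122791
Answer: 4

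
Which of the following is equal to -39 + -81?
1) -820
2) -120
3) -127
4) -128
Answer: 2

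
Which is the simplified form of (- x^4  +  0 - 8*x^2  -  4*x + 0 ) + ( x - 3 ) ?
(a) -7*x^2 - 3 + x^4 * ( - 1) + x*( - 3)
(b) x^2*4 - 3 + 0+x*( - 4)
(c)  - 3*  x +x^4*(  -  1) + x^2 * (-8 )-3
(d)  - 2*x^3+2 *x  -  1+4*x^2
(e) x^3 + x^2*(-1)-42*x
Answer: c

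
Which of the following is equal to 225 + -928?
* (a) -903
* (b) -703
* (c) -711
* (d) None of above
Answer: b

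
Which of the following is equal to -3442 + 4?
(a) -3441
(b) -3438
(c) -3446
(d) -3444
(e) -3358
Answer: b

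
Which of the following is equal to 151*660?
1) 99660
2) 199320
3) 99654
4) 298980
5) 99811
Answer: 1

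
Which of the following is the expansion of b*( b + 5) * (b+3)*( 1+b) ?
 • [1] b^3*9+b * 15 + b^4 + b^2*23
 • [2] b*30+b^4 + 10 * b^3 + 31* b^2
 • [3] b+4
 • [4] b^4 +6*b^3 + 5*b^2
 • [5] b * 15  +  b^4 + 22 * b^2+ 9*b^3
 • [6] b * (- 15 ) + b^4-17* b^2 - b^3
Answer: 1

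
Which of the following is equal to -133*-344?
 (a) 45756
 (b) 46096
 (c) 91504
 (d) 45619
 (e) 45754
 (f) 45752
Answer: f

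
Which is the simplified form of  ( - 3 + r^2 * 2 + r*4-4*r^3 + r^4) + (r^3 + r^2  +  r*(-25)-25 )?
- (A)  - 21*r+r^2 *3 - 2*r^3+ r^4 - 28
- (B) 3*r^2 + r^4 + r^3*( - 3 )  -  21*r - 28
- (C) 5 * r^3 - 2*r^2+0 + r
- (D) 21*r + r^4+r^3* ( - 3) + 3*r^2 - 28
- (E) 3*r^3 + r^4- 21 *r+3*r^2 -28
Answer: B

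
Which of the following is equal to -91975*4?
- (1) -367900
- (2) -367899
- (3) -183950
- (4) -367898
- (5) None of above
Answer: 1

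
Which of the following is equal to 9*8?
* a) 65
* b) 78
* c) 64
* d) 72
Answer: d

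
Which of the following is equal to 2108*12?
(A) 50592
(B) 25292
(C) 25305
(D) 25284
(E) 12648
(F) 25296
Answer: F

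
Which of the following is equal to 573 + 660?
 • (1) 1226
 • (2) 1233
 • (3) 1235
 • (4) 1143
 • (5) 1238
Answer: 2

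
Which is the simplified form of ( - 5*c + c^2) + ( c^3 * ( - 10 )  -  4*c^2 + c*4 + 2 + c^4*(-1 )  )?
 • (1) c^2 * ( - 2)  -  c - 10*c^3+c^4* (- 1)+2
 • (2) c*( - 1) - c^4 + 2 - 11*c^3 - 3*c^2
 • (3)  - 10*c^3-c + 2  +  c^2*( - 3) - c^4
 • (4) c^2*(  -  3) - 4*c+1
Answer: 3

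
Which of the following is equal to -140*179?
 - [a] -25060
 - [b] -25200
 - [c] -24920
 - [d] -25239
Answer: a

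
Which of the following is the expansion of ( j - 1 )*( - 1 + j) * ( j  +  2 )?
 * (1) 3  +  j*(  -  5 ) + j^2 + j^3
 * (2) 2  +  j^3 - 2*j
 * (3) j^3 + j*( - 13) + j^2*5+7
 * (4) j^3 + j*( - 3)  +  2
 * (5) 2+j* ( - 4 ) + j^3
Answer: 4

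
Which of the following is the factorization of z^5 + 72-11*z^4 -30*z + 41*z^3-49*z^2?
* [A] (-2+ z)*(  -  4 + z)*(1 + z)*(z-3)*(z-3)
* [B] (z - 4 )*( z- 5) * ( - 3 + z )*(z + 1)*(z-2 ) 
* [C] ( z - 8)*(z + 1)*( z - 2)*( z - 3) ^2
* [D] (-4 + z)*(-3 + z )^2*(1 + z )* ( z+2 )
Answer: A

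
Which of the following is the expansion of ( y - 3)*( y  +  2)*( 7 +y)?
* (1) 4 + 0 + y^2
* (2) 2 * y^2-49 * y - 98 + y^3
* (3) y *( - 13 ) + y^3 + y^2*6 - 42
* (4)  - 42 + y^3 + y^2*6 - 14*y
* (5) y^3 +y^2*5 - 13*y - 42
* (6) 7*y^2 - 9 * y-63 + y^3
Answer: 3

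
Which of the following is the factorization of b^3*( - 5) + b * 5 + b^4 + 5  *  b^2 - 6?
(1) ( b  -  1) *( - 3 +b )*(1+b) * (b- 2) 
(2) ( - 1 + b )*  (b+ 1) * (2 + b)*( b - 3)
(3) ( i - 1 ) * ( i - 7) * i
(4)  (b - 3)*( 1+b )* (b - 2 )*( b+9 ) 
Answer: 1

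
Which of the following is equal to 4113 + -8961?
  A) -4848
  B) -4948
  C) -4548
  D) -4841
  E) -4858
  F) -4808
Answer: A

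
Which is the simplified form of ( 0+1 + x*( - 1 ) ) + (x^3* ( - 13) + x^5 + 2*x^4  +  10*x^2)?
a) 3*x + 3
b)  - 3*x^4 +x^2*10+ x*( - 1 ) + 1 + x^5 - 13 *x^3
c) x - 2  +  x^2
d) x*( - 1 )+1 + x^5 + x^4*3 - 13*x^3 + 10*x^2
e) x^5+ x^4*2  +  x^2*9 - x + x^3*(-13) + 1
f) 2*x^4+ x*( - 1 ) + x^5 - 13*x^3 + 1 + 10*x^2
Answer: f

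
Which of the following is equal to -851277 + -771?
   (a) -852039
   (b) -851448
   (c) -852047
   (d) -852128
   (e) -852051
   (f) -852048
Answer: f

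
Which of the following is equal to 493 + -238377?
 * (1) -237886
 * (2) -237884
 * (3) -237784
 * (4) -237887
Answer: 2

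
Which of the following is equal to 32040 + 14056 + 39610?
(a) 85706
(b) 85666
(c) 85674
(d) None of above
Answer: a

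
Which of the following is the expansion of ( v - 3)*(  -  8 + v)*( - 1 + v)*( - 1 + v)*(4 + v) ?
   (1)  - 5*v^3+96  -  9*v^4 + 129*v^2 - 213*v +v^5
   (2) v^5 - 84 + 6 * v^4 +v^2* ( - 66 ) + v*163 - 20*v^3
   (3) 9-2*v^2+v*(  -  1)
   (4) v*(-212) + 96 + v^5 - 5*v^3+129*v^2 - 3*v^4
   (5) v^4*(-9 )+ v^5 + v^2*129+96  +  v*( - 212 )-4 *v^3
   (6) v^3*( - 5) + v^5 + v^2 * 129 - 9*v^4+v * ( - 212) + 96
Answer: 6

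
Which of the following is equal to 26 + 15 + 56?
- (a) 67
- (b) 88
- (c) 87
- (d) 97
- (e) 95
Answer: d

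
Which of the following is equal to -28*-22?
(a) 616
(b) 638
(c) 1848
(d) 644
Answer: a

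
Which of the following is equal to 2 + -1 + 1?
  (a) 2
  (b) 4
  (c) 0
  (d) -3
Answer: a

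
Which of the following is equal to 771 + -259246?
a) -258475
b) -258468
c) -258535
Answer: a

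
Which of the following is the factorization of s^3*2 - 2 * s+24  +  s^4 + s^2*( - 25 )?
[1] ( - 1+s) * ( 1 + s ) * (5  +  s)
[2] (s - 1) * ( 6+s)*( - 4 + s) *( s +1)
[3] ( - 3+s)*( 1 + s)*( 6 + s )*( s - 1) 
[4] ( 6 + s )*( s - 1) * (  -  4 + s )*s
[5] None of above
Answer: 2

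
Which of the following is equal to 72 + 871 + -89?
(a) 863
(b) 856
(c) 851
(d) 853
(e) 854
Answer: e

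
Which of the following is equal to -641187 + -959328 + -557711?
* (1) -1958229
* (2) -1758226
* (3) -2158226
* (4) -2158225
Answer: 3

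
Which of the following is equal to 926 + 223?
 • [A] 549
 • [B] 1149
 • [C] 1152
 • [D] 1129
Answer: B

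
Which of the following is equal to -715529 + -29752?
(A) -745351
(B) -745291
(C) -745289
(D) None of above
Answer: D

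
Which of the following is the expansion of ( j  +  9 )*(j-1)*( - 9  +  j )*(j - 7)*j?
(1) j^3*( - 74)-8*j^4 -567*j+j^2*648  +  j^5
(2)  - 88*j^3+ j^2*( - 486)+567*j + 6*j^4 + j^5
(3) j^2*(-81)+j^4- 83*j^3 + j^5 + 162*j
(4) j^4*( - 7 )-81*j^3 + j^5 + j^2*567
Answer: 1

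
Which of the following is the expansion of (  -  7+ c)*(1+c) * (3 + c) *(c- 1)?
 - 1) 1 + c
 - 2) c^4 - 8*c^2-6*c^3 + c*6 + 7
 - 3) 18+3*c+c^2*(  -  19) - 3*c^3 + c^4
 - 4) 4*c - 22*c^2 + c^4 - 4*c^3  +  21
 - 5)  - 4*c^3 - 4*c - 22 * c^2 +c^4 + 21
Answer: 4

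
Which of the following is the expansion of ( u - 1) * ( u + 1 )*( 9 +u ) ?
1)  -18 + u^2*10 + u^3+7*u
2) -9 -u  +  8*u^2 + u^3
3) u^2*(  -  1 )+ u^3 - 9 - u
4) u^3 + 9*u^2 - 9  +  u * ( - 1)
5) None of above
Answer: 4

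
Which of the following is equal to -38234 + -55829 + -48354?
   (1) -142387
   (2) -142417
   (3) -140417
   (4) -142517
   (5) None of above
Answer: 2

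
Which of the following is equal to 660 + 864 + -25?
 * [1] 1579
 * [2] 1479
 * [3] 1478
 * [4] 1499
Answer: 4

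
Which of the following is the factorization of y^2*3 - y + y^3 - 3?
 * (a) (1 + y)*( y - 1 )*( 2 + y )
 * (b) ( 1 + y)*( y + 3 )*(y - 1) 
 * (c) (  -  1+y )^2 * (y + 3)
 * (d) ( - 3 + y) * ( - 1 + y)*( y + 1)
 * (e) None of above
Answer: b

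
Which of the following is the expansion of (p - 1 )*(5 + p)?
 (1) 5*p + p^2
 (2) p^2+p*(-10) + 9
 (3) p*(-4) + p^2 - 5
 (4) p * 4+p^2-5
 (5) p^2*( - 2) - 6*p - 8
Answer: 4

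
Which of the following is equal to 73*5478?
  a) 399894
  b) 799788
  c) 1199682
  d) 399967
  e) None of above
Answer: a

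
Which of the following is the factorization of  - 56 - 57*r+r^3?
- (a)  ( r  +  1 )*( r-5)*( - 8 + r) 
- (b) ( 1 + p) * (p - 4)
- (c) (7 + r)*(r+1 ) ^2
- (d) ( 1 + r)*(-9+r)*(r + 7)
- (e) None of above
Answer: e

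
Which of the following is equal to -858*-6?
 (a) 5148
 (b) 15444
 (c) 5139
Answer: a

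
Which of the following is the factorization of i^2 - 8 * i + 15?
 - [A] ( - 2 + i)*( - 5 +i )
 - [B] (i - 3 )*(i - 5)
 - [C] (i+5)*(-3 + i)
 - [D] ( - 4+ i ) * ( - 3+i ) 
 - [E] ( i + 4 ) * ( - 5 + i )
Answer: B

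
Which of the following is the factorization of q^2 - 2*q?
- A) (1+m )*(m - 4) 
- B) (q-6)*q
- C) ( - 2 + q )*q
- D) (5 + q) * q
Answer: C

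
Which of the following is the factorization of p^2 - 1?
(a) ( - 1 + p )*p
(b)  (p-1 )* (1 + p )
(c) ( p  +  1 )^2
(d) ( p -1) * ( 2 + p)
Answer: b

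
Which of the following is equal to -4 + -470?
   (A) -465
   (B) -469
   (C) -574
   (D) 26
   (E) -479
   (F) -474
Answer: F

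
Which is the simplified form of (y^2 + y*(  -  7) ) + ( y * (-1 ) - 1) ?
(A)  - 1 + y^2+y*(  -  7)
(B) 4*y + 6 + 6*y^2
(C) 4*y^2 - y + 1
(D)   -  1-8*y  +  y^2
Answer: D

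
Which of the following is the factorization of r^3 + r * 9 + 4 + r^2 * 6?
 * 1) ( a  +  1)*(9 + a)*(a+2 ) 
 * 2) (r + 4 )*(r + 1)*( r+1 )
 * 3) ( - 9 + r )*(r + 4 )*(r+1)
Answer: 2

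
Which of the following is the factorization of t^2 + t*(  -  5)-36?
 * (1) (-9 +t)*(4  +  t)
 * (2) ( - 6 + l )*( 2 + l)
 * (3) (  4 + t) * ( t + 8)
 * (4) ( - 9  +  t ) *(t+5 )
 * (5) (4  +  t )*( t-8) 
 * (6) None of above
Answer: 1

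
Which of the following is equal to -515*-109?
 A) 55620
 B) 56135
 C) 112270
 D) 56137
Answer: B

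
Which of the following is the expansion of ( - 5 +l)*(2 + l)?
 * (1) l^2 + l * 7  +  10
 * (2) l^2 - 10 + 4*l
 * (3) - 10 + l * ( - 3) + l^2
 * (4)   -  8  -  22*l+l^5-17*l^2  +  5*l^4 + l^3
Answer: 3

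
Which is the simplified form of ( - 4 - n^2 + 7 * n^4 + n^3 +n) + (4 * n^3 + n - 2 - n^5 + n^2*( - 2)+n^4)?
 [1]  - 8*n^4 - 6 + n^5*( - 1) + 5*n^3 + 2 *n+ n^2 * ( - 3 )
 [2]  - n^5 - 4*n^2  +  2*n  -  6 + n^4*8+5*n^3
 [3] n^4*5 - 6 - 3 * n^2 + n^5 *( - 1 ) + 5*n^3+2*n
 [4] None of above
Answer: 4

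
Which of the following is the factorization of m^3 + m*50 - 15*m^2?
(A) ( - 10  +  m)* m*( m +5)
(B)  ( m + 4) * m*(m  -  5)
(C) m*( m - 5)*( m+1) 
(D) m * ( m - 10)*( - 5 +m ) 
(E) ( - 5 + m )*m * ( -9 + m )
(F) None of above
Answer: D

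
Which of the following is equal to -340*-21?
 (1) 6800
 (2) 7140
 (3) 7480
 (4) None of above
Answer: 2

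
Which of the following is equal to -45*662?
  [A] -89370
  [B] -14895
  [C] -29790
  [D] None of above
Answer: C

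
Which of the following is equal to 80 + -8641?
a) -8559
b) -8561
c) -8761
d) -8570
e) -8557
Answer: b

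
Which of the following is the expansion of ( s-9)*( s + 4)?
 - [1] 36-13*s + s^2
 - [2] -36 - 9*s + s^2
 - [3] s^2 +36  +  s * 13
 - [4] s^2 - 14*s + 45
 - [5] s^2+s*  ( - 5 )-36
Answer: 5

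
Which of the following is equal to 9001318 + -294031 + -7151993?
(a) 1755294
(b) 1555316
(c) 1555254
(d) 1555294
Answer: d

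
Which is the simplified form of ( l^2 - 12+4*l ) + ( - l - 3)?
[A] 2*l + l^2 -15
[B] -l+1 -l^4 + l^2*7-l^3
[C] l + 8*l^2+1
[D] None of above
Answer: D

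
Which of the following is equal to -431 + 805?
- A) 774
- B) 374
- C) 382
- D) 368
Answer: B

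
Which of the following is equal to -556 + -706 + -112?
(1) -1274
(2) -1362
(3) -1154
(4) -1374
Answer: 4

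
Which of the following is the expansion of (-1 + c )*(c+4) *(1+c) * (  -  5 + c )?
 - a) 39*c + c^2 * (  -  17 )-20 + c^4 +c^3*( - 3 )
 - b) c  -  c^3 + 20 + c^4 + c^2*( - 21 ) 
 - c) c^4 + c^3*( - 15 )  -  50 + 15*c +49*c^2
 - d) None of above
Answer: b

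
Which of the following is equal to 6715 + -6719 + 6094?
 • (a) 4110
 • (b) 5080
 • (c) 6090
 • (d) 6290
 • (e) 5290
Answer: c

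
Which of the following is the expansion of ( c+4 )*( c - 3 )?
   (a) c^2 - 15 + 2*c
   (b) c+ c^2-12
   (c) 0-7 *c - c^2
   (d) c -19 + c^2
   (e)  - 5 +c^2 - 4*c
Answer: b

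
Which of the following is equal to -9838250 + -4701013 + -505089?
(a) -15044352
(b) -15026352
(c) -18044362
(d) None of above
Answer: a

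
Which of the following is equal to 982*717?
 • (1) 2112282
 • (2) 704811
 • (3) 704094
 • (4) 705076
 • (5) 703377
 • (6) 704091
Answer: 3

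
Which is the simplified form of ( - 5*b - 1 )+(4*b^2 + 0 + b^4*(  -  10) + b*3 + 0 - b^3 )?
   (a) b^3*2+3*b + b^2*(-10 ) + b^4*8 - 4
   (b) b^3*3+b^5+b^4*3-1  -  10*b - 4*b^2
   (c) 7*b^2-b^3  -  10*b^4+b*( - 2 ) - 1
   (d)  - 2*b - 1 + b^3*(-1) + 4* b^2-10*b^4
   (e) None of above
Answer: d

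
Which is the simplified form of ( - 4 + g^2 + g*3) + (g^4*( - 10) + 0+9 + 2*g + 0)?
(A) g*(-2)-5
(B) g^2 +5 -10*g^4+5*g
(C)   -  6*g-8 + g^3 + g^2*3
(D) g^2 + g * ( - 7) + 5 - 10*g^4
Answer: B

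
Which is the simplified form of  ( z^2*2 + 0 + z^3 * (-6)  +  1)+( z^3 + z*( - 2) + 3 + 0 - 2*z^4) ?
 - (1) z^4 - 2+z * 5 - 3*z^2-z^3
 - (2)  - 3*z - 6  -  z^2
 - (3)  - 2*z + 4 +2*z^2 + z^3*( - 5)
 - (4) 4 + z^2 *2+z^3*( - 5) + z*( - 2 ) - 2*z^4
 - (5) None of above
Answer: 4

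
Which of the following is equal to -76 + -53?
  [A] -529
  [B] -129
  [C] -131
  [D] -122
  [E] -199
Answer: B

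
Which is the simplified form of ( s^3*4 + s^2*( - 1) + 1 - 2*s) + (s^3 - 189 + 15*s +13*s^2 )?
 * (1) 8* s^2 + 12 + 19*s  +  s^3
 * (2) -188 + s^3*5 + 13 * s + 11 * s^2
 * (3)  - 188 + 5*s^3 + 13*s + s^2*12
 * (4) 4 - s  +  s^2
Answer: 3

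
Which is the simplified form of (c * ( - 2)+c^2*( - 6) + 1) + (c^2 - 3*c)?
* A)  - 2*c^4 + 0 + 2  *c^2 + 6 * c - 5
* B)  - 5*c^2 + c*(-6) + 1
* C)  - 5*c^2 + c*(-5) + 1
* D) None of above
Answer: C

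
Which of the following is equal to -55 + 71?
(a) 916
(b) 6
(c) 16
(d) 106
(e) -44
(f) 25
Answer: c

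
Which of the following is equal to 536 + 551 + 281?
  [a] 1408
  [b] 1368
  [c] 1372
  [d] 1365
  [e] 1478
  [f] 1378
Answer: b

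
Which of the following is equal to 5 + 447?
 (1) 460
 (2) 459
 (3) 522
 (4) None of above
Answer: 4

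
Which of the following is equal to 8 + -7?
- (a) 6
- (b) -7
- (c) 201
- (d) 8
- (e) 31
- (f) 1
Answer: f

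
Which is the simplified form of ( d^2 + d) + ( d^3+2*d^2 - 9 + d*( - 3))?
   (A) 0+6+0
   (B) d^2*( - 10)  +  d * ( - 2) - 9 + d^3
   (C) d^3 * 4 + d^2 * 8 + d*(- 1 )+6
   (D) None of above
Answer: D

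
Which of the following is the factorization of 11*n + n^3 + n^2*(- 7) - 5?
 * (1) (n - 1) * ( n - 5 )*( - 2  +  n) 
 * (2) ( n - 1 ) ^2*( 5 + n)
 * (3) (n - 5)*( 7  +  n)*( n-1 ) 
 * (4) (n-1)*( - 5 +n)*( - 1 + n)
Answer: 4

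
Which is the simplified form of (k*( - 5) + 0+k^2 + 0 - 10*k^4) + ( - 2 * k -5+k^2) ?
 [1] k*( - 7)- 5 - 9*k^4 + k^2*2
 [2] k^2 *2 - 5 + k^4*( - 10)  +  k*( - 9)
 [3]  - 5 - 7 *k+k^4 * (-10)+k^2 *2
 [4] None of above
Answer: 3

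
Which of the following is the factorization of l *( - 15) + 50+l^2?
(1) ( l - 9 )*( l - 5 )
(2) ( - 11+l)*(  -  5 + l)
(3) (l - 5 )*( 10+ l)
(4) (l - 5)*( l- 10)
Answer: 4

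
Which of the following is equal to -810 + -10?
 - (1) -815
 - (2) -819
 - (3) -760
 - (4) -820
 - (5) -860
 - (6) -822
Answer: 4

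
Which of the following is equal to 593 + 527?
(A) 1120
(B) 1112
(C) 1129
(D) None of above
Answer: A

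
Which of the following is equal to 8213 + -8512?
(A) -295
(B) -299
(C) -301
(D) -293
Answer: B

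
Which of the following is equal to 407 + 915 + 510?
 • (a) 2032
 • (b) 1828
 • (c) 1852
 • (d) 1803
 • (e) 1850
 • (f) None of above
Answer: f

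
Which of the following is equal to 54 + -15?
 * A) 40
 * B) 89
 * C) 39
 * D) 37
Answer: C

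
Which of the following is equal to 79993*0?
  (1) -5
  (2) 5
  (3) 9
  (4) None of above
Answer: 4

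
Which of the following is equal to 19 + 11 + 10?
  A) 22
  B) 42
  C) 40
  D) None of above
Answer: C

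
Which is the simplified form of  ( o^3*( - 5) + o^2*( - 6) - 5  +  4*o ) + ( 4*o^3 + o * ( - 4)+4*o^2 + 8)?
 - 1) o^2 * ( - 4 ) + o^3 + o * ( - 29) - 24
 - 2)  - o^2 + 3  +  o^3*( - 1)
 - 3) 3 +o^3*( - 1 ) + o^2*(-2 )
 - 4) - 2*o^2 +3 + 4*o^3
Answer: 3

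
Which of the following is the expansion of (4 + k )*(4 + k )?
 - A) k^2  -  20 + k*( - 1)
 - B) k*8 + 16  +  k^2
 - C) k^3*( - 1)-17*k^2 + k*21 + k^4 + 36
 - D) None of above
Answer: B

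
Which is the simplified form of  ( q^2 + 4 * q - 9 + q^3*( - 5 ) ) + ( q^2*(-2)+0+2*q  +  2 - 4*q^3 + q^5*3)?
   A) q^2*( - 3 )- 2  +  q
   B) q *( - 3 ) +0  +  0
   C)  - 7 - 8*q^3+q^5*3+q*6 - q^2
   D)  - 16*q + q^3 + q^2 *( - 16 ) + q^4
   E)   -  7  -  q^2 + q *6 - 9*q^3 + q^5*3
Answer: E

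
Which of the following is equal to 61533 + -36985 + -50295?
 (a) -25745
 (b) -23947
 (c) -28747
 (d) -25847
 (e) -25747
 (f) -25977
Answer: e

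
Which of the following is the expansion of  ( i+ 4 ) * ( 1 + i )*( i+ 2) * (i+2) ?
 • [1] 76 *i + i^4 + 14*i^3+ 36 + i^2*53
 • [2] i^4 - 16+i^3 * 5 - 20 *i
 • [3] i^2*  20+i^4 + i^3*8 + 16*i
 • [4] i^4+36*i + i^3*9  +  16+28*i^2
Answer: 4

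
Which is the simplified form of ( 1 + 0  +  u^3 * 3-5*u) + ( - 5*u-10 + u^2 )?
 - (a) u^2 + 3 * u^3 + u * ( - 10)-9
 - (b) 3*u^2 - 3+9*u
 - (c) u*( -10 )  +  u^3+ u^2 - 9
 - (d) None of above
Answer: a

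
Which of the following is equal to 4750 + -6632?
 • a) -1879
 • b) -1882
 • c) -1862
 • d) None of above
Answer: b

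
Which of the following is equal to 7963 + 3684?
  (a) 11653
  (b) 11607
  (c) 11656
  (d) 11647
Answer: d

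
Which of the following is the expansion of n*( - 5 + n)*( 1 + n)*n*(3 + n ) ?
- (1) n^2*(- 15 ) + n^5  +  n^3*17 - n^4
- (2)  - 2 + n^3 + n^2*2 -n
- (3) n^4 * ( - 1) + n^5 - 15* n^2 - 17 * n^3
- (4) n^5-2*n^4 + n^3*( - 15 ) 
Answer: 3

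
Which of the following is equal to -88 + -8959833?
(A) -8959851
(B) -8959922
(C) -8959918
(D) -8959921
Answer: D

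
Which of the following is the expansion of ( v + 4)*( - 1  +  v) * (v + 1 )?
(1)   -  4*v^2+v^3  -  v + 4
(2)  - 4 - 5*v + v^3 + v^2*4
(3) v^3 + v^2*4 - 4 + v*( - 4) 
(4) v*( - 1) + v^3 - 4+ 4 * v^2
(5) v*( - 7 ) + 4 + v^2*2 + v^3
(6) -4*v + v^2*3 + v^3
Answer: 4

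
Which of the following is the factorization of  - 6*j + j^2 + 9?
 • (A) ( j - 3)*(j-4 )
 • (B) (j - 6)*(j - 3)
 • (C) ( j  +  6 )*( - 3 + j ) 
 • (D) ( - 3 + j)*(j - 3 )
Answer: D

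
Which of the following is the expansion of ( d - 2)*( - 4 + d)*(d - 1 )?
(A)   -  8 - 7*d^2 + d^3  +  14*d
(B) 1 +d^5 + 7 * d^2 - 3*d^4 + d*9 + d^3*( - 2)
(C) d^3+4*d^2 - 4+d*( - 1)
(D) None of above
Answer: A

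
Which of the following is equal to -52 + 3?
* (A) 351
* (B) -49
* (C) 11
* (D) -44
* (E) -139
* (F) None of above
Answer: B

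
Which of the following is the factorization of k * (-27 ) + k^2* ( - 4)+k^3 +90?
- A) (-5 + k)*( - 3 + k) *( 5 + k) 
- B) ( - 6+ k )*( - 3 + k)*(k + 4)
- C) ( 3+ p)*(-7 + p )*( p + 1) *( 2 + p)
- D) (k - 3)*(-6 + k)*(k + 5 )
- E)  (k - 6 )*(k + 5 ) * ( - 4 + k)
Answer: D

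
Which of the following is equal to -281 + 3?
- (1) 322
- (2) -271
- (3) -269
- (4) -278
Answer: 4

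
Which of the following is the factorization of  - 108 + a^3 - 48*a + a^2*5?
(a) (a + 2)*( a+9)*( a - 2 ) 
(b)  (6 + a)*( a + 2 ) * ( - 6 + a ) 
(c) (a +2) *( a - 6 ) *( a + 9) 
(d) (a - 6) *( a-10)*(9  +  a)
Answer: c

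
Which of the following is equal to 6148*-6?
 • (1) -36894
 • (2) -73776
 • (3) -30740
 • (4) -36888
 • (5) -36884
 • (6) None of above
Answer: 4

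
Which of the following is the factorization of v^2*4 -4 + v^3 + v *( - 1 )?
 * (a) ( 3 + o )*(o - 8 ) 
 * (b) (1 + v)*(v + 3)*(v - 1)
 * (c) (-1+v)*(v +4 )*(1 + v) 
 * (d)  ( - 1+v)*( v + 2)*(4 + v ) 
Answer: c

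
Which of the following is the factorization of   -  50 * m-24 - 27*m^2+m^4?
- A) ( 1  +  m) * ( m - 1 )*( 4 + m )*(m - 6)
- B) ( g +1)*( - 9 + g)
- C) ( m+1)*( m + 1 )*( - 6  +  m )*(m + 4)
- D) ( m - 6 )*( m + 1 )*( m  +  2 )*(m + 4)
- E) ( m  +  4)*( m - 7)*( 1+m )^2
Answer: C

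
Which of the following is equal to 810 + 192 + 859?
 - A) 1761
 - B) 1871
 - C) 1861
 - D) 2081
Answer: C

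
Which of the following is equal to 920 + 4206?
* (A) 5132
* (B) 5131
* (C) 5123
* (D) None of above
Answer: D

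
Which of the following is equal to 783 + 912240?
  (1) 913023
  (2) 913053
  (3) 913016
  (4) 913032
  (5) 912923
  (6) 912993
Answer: 1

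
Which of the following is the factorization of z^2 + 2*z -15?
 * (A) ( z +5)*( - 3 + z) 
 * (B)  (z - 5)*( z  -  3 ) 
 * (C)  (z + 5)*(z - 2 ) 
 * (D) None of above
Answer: A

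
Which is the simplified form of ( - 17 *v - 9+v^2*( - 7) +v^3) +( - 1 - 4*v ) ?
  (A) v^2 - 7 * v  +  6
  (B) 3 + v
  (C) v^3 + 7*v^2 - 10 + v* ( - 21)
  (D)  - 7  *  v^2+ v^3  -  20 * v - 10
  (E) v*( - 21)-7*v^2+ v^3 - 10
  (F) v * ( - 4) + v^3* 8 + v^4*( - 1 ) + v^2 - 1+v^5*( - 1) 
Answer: E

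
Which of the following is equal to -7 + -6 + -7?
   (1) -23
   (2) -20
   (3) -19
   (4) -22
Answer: 2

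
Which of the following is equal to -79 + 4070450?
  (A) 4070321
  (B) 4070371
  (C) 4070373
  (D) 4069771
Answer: B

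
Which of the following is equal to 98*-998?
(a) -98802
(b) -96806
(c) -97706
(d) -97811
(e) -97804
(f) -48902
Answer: e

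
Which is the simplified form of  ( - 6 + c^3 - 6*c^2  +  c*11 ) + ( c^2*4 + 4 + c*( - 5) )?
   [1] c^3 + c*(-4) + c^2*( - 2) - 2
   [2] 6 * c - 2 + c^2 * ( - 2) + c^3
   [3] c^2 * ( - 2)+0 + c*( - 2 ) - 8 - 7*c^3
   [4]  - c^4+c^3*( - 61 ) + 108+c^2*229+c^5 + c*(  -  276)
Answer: 2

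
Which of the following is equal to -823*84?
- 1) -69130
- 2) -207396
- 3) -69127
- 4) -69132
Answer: 4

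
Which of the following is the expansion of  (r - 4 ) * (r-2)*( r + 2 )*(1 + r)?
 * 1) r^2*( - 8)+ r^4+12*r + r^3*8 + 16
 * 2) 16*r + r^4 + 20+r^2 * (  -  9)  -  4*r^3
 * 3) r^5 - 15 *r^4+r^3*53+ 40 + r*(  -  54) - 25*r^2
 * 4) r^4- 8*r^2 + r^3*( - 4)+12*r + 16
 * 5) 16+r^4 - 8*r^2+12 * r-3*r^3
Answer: 5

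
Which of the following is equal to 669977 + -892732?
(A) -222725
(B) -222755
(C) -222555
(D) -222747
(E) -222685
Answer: B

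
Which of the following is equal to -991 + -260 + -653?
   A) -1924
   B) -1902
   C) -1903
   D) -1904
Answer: D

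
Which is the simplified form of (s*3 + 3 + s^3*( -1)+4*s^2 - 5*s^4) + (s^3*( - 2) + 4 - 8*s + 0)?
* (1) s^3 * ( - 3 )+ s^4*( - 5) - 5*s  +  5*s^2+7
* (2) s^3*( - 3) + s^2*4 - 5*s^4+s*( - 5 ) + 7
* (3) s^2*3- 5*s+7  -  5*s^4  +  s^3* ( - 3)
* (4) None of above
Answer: 2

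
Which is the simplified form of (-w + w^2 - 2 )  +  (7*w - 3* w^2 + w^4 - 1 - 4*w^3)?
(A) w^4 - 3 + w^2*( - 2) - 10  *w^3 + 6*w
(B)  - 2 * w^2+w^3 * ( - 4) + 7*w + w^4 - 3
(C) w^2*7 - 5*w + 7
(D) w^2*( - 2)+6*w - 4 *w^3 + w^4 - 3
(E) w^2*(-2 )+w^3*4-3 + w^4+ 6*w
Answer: D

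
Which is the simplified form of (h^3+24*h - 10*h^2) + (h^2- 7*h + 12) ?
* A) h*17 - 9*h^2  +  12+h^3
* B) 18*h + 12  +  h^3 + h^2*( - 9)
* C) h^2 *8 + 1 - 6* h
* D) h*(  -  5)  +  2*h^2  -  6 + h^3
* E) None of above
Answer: A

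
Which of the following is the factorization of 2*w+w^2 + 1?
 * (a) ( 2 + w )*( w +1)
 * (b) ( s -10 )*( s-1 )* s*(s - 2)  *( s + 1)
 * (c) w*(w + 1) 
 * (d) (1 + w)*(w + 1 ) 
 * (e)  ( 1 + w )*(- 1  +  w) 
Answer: d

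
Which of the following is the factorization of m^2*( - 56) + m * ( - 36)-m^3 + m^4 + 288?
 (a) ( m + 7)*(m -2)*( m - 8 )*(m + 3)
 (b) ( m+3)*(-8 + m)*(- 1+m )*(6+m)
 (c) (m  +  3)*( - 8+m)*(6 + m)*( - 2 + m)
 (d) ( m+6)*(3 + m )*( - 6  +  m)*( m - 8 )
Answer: c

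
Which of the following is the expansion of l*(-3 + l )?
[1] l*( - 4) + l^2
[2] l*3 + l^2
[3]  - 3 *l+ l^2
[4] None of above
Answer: 3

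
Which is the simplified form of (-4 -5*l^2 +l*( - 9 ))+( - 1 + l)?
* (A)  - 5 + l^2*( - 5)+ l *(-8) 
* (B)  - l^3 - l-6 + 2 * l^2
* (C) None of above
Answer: A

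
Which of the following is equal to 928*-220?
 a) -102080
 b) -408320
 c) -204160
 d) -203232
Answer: c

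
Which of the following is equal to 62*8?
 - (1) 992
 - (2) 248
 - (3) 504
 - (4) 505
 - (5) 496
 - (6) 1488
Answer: 5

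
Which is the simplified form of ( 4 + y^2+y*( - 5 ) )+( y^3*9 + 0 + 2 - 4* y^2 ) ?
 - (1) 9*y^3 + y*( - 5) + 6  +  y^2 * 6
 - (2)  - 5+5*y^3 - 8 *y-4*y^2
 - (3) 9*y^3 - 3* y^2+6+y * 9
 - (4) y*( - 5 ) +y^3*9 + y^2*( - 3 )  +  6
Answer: 4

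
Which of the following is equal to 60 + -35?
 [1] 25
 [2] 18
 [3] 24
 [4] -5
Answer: 1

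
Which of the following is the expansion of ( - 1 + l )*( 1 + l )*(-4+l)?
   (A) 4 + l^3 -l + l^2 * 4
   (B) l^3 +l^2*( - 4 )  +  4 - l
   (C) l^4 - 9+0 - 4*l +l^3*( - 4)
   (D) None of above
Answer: B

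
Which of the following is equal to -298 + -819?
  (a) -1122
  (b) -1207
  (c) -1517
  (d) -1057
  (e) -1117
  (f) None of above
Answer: e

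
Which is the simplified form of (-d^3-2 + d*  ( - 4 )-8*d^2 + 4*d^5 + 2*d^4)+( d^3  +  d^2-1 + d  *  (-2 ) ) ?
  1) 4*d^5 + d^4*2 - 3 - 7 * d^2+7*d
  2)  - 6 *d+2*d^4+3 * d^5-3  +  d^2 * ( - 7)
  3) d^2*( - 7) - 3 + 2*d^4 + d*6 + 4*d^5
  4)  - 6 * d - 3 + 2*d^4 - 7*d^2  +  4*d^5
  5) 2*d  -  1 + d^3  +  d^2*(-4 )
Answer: 4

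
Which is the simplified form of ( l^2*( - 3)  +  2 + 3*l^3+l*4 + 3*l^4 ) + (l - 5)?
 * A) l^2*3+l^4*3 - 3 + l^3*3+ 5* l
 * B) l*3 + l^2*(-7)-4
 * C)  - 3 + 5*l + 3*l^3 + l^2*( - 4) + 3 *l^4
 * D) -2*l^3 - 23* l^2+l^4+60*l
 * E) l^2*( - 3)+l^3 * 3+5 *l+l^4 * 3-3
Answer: E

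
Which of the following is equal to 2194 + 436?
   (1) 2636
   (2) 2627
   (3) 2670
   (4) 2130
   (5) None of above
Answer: 5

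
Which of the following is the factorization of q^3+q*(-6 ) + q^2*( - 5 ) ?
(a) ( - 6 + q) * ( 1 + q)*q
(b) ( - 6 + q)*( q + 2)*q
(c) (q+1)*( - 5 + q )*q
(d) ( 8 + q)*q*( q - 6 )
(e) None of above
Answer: a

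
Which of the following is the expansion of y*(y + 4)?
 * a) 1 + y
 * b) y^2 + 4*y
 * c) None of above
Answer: b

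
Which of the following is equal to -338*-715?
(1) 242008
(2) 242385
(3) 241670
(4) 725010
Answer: 3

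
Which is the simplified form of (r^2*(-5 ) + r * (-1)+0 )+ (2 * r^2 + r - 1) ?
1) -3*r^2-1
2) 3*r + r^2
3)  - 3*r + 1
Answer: 1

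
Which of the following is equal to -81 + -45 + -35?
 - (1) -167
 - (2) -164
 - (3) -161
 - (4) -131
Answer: 3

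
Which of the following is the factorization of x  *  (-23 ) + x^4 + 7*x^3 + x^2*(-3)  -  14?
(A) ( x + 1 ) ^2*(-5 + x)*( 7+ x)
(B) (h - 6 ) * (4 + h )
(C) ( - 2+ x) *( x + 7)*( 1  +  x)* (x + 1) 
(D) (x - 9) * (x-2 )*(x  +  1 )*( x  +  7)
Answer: C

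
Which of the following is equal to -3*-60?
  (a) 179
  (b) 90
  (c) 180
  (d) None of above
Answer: c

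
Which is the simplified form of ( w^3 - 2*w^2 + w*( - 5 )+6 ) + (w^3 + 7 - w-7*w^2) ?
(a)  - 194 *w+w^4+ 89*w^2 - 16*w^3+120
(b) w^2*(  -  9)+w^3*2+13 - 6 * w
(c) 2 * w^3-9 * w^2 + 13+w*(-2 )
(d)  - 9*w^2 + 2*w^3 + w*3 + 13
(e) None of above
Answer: b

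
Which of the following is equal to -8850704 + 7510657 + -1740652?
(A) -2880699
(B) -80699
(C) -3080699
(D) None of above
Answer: C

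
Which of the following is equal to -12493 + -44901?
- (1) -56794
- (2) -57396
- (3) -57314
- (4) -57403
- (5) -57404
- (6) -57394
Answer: 6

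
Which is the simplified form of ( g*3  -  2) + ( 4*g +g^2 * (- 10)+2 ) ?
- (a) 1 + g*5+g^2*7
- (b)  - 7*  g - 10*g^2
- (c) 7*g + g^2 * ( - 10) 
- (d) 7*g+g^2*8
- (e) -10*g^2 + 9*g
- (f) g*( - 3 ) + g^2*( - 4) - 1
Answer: c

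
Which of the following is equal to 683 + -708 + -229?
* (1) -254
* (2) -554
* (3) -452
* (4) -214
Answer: 1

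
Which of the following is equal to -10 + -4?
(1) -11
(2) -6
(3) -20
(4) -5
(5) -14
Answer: 5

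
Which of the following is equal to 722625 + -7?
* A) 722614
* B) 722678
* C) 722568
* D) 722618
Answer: D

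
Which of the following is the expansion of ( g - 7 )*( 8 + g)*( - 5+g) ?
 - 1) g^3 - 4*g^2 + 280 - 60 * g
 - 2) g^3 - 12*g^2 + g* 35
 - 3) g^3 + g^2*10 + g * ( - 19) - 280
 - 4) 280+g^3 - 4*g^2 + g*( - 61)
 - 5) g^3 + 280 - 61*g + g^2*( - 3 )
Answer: 4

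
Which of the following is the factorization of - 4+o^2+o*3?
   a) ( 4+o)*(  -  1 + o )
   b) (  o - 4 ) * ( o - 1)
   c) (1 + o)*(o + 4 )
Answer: a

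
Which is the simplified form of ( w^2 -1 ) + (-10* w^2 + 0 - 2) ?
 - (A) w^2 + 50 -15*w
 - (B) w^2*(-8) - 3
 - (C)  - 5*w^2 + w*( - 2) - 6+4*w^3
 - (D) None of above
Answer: D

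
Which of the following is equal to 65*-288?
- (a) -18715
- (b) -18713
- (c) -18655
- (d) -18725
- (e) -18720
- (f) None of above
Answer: e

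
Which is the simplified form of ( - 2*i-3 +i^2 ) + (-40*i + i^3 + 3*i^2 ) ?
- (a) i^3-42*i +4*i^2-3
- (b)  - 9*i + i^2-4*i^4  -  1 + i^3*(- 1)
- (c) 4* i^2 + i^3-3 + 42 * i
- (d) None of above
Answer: a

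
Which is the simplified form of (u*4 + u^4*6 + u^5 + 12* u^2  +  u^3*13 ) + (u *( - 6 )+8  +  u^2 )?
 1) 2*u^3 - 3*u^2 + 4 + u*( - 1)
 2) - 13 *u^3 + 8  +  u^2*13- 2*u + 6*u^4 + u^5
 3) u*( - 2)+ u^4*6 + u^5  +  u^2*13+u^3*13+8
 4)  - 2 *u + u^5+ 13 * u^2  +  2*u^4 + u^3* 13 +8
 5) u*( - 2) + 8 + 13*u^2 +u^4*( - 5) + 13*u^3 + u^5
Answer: 3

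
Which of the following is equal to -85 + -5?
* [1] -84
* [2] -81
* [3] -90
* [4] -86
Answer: 3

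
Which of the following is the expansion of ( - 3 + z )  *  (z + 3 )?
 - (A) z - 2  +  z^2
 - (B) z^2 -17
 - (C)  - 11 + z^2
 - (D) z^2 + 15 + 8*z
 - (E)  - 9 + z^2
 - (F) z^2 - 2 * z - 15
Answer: E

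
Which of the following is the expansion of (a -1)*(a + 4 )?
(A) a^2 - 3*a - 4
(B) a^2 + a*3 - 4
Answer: B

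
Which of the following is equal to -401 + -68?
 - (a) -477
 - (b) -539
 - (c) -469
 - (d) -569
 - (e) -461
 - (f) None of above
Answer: c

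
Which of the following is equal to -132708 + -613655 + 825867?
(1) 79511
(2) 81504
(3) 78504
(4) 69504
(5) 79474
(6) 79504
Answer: 6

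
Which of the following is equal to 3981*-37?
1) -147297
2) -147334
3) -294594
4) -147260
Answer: 1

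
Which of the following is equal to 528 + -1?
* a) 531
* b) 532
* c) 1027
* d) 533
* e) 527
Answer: e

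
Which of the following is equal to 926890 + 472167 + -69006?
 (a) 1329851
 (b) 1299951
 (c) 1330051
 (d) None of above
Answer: c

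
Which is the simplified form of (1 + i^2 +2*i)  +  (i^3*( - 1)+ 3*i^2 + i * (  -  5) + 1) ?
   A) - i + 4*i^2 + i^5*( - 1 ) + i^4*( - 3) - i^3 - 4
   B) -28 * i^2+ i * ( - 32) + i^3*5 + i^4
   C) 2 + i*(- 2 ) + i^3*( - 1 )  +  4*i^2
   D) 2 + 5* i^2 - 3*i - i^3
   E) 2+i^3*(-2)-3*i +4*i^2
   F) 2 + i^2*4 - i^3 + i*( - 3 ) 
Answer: F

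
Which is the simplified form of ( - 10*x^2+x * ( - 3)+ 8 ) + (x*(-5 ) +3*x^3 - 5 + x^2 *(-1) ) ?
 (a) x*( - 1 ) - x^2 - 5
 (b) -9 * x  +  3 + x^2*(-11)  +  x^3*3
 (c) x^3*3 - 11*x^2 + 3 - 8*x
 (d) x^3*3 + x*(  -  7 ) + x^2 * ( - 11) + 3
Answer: c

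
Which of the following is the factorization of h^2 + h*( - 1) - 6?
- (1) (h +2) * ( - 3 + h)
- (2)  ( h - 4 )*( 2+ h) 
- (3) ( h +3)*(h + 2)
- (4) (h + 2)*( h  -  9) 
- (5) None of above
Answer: 1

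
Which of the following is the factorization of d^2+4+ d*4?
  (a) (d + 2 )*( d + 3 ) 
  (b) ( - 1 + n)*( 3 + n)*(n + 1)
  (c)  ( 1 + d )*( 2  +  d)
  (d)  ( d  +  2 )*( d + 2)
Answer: d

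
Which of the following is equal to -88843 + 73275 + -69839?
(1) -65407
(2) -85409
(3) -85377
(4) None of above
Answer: 4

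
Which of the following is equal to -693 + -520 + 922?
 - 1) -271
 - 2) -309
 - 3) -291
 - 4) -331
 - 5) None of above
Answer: 3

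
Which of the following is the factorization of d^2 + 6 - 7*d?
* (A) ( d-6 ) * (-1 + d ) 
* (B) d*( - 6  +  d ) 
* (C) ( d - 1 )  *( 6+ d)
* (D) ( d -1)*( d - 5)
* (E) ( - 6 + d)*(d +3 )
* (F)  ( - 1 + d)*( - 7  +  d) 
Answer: A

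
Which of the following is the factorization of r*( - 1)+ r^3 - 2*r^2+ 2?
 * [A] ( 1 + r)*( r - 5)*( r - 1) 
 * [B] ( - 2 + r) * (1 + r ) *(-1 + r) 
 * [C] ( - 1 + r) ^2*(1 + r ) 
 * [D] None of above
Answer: B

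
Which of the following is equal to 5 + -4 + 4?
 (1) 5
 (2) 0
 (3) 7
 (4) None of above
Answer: 1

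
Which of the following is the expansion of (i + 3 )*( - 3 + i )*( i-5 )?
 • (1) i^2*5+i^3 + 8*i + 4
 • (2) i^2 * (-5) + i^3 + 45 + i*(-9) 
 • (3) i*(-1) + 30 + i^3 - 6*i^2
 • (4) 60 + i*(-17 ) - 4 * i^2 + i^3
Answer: 2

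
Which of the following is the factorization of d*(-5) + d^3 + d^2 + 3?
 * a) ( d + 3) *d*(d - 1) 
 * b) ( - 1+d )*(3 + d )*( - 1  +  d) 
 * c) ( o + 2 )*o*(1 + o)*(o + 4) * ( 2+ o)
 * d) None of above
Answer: b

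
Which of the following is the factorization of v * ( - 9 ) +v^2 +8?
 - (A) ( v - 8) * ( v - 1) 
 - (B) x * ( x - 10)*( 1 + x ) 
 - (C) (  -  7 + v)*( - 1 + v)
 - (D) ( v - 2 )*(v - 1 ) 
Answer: A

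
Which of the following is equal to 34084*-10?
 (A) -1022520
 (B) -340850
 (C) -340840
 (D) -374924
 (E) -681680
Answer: C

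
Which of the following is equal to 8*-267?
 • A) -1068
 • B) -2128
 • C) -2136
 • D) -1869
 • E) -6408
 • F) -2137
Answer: C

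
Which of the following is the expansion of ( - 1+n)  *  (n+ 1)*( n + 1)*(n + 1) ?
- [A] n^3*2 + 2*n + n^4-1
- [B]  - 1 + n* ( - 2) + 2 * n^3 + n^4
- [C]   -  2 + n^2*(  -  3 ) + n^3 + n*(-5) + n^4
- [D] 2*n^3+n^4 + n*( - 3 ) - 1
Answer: B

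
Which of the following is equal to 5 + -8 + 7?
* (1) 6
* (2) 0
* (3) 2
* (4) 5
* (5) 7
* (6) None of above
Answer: 6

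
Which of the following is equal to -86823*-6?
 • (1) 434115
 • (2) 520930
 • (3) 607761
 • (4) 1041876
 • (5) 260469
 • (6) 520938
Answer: 6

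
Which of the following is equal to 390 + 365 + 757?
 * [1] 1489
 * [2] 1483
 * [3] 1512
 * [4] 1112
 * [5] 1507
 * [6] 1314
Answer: 3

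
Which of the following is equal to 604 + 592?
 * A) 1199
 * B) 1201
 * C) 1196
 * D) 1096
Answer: C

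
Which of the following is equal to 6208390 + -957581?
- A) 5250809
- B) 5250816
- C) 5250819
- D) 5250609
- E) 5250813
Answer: A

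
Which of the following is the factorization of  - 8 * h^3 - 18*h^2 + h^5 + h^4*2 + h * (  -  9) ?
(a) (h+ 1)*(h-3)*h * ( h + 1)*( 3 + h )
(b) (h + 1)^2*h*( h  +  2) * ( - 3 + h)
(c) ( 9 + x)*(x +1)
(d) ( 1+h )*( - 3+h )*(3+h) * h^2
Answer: a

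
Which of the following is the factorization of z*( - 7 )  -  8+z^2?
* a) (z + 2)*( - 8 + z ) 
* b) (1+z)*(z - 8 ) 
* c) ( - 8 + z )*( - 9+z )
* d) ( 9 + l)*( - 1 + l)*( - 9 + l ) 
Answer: b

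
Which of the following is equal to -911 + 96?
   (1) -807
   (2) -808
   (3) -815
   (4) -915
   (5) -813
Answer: 3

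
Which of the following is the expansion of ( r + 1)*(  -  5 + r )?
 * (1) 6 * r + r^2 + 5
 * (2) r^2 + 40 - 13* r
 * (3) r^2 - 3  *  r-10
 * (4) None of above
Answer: 4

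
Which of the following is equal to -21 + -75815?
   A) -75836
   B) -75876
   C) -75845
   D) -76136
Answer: A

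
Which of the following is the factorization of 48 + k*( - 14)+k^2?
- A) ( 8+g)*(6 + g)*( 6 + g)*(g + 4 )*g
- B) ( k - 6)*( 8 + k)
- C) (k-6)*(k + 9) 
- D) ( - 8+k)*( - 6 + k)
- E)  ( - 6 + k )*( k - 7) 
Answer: D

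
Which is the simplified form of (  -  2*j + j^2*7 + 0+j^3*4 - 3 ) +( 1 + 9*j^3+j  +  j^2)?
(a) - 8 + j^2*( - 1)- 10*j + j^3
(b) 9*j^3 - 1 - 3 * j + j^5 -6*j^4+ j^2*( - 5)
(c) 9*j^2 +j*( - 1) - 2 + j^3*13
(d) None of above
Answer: d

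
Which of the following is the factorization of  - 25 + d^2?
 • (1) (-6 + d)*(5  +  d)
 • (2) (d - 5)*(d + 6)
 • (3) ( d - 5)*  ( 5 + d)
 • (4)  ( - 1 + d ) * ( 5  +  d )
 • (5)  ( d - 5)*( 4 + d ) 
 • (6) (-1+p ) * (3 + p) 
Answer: 3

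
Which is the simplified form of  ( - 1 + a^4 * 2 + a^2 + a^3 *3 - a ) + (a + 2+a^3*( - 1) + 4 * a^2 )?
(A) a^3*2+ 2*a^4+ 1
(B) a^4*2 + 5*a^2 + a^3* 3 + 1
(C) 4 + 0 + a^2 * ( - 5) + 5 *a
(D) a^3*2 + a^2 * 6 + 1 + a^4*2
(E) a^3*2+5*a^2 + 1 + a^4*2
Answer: E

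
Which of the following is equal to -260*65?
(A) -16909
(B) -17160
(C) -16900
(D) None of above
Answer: C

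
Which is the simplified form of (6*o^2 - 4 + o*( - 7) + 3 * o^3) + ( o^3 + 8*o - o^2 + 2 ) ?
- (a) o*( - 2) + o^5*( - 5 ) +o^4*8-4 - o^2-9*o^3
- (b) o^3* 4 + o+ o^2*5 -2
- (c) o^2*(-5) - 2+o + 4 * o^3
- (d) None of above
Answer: b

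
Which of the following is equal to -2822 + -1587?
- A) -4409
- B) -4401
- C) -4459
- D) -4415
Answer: A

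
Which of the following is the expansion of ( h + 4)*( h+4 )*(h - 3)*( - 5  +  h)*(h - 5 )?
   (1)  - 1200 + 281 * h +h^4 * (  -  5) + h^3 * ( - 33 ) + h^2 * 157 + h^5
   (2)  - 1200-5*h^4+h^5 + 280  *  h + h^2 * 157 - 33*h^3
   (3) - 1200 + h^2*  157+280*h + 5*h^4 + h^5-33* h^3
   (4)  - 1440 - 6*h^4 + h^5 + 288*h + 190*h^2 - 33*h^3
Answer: 2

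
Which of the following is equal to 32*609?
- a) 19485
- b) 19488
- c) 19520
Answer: b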